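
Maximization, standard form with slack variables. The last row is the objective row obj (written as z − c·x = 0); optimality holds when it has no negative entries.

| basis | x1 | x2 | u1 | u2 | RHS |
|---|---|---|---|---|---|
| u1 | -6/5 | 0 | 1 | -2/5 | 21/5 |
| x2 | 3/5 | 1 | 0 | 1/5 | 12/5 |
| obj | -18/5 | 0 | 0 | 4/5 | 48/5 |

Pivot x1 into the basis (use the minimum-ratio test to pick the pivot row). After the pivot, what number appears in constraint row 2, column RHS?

Ratio test on column x1 — row 1: entry -6/5 ≤ 0; row 2: (12/5)/(3/5) = 4. Minimum is 4 at row 2 (x2 leaves); pivot element 3/5.
Divide row 2 by 3/5; eliminate column x1 from the other rows.
In the new row 2, the RHS entry is the old entry divided by the pivot: (12/5)/(3/5) = 4.

4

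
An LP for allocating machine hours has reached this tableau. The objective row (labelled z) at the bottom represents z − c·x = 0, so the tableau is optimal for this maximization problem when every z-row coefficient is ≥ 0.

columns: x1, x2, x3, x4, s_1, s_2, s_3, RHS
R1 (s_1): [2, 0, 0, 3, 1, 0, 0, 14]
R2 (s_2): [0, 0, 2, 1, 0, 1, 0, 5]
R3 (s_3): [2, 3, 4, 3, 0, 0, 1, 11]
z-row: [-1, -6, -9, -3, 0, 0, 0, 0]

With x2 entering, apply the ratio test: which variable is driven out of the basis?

Column x2 entries and ratios — s_1: 0 ≤ 0, skip; s_2: 0 ≤ 0, skip; s_3: 11/3 = 11/3.
Smallest ratio is 11/3 in the row of s_3, so s_3 leaves.

s_3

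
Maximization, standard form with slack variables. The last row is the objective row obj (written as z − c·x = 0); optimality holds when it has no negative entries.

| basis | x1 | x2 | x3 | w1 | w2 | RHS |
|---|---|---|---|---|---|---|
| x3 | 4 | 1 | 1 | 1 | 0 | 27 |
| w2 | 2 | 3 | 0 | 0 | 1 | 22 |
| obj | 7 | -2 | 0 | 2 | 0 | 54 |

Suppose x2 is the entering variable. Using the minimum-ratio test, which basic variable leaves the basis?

Column x2 entries and ratios — x3: 27/1 = 27; w2: 22/3 = 22/3.
Smallest ratio is 22/3 in the row of w2, so w2 leaves.

w2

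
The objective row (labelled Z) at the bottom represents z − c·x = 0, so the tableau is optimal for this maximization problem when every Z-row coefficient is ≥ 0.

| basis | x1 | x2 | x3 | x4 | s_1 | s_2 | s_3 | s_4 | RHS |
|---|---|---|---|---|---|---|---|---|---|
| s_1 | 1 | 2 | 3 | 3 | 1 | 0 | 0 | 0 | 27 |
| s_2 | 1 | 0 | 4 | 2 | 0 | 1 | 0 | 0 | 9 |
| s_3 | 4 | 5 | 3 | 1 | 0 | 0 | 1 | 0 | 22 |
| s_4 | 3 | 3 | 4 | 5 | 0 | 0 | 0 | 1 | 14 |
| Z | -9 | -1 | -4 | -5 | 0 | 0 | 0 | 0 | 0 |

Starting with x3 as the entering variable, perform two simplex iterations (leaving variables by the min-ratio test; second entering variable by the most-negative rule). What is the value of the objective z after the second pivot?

Ratio test on column x3 — row 1: 27/3 = 9; row 2: 9/4 = 9/4; row 3: 22/3 = 22/3; row 4: 14/4 = 7/2. Minimum is 9/4 at row 2 (s_2 leaves); pivot element 4.
Pivot on row 2; the Z-row RHS becomes 0 − (-4)·(9/4) = 9.
Next entering variable (most negative Z-row entry -8): x1.
Ratio test on column x1 — row 1: (81/4)/(1/4) = 81; row 2: (9/4)/(1/4) = 9; row 3: (61/4)/(13/4) = 61/13; row 4: 5/2 = 5/2. Minimum is 5/2 at row 4 (s_4 leaves); pivot element 2.
After the second pivot the Z-row RHS is 9 − (-8)·(5/2) = 29.

29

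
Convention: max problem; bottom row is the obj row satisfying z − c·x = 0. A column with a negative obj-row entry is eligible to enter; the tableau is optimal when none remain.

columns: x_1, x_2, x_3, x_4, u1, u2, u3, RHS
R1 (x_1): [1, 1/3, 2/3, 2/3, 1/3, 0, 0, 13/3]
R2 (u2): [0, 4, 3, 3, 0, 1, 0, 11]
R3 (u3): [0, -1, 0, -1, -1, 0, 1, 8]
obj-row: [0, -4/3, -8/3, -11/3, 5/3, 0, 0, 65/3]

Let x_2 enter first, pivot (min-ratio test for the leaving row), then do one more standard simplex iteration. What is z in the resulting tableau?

Ratio test on column x_2 — row 1: (13/3)/(1/3) = 13; row 2: 11/4 = 11/4; row 3: entry -1 ≤ 0. Minimum is 11/4 at row 2 (u2 leaves); pivot element 4.
Pivot on row 2; the obj-row RHS becomes 65/3 − (-4/3)·(11/4) = 76/3.
Next entering variable (most negative obj-row entry -8/3): x_4.
Ratio test on column x_4 — row 1: (41/12)/(5/12) = 41/5; row 2: (11/4)/(3/4) = 11/3; row 3: entry -1/4 ≤ 0. Minimum is 11/3 at row 2 (x_2 leaves); pivot element 3/4.
After the second pivot the obj-row RHS is 76/3 − (-8/3)·(11/3) = 316/9.

316/9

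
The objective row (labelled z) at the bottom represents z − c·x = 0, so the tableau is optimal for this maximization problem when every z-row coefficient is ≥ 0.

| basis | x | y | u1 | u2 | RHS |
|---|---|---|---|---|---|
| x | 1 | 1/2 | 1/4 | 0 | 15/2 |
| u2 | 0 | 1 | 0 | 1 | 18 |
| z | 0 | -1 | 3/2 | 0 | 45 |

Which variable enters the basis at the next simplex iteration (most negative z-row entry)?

y

Negative z-row entries: y: -1.
The most negative is -1 in column y, so y enters.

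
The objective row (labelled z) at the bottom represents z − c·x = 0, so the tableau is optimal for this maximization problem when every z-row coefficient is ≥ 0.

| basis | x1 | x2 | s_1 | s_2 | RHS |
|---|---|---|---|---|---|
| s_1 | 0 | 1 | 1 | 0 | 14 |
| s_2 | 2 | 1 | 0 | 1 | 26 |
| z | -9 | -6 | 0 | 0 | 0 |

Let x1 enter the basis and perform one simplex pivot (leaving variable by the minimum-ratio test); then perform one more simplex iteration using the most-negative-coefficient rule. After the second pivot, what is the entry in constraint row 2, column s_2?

1/2

Ratio test on column x1 — row 1: entry 0 ≤ 0; row 2: 26/2 = 13. Minimum is 13 at row 2 (s_2 leaves); pivot element 2.
Divide row 2 by 2; eliminate column x1 from the other rows.
Second iteration: most negative z-row entry is -3/2 in column x2, so x2 enters.
Ratio test on column x2 — row 1: 14/1 = 14; row 2: 13/(1/2) = 26. Minimum is 14 at row 1 (s_1 leaves); pivot element 1.
Divide row 1 by 1; eliminate column x2 from the other rows.
After both pivots, the entry at constraint row 2, column s_2 is 1/2.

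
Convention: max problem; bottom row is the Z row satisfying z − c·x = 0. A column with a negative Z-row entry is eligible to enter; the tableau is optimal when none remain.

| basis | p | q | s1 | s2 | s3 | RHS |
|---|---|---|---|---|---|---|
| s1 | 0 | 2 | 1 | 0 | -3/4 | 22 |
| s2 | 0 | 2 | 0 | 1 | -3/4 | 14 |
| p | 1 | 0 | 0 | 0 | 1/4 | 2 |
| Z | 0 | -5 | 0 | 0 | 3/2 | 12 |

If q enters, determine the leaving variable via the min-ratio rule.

s2

Column q entries and ratios — s1: 22/2 = 11; s2: 14/2 = 7; p: 0 ≤ 0, skip.
Smallest ratio is 7 in the row of s2, so s2 leaves.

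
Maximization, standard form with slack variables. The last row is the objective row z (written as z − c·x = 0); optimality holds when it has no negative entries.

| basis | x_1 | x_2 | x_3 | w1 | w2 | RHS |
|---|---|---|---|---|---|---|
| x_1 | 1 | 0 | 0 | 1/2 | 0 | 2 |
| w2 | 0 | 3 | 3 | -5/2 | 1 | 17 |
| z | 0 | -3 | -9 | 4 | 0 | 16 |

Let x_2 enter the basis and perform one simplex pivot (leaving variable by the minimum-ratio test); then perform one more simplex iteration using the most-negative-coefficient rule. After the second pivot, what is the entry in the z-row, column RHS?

Ratio test on column x_2 — row 1: entry 0 ≤ 0; row 2: 17/3 = 17/3. Minimum is 17/3 at row 2 (w2 leaves); pivot element 3.
Divide row 2 by 3; eliminate column x_2 from the other rows.
Second iteration: most negative z-row entry is -6 in column x_3, so x_3 enters.
Ratio test on column x_3 — row 1: entry 0 ≤ 0; row 2: (17/3)/1 = 17/3. Minimum is 17/3 at row 2 (x_2 leaves); pivot element 1.
Divide row 2 by 1; eliminate column x_3 from the other rows.
After both pivots, the entry at the z-row, column RHS is 67.

67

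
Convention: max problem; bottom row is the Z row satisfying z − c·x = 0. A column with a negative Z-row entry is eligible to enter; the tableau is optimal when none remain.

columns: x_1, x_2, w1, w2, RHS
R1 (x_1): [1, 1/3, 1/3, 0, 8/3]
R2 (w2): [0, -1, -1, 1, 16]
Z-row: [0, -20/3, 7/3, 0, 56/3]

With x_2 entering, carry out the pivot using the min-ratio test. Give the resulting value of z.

72

Ratio test on column x_2 — row 1: (8/3)/(1/3) = 8; row 2: entry -1 ≤ 0. Minimum is 8 at row 1 (x_1 leaves); pivot element 1/3.
Pivot on row 1; the Z-row RHS becomes 56/3 − (-20/3)·8 = 72.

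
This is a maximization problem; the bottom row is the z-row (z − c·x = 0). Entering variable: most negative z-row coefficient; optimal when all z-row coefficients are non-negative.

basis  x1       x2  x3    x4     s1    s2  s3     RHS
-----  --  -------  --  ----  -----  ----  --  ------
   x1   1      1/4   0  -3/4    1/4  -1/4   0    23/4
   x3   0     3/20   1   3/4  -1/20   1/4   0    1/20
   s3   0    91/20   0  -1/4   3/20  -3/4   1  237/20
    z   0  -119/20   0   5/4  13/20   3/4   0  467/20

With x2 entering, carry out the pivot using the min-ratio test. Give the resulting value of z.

Ratio test on column x2 — row 1: (23/4)/(1/4) = 23; row 2: (1/20)/(3/20) = 1/3; row 3: (237/20)/(91/20) = 237/91. Minimum is 1/3 at row 2 (x3 leaves); pivot element 3/20.
Pivot on row 2; the z-row RHS becomes 467/20 − (-119/20)·(1/3) = 76/3.

76/3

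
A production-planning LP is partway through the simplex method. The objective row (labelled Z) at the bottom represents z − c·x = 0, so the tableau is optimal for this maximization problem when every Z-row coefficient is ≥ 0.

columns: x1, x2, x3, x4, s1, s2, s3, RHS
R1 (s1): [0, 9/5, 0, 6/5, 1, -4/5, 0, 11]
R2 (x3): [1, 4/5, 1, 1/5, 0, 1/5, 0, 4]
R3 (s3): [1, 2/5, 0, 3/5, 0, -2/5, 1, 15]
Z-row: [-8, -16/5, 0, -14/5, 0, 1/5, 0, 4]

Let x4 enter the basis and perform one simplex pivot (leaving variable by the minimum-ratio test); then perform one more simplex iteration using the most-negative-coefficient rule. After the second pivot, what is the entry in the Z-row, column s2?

1

Ratio test on column x4 — row 1: 11/(6/5) = 55/6; row 2: 4/(1/5) = 20; row 3: 15/(3/5) = 25. Minimum is 55/6 at row 1 (s1 leaves); pivot element 6/5.
Divide row 1 by 6/5; eliminate column x4 from the other rows.
Second iteration: most negative Z-row entry is -8 in column x1, so x1 enters.
Ratio test on column x1 — row 1: entry 0 ≤ 0; row 2: (13/6)/1 = 13/6; row 3: (19/2)/1 = 19/2. Minimum is 13/6 at row 2 (x3 leaves); pivot element 1.
Divide row 2 by 1; eliminate column x1 from the other rows.
After both pivots, the entry at the Z-row, column s2 is 1.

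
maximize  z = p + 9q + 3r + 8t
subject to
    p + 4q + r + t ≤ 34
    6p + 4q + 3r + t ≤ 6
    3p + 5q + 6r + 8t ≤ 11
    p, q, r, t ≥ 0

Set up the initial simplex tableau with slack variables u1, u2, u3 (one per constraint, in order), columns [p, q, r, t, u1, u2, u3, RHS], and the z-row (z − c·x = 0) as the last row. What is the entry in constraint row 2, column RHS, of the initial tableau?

6

The RHS of constraint 2 is b_2 = 6.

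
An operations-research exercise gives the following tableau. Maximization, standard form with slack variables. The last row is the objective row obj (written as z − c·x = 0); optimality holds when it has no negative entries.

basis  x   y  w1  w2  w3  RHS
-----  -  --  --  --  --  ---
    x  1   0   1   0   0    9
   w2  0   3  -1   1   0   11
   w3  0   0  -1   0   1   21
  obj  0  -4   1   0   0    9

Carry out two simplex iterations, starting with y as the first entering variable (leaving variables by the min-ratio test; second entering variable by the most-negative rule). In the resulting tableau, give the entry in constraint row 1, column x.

Ratio test on column y — row 1: entry 0 ≤ 0; row 2: 11/3 = 11/3; row 3: entry 0 ≤ 0. Minimum is 11/3 at row 2 (w2 leaves); pivot element 3.
Divide row 2 by 3; eliminate column y from the other rows.
Second iteration: most negative obj-row entry is -1/3 in column w1, so w1 enters.
Ratio test on column w1 — row 1: 9/1 = 9; row 2: entry -1/3 ≤ 0; row 3: entry -1 ≤ 0. Minimum is 9 at row 1 (x leaves); pivot element 1.
Divide row 1 by 1; eliminate column w1 from the other rows.
After both pivots, the entry at constraint row 1, column x is 1.

1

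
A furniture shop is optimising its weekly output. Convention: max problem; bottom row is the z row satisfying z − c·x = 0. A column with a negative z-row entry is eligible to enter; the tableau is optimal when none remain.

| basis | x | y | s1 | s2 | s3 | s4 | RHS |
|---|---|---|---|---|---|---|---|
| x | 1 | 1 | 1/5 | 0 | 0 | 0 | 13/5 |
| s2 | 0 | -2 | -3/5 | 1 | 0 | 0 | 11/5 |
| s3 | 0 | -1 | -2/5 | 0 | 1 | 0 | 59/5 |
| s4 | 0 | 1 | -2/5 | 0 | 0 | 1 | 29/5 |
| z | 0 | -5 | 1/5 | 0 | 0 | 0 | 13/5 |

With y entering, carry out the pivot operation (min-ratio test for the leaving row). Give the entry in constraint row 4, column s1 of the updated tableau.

-3/5

Ratio test on column y — row 1: (13/5)/1 = 13/5; row 2: entry -2 ≤ 0; row 3: entry -1 ≤ 0; row 4: (29/5)/1 = 29/5. Minimum is 13/5 at row 1 (x leaves); pivot element 1.
Divide row 1 by 1; eliminate column y from the other rows.
Row 4 update in column s1: -2/5 − 1·(1/5) = -3/5.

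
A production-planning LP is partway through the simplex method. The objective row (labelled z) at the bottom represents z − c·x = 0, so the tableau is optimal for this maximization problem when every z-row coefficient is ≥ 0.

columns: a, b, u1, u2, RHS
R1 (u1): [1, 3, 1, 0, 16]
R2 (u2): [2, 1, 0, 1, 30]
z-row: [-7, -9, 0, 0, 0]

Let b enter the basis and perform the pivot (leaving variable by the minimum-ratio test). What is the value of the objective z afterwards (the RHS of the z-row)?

Ratio test on column b — row 1: 16/3 = 16/3; row 2: 30/1 = 30. Minimum is 16/3 at row 1 (u1 leaves); pivot element 3.
Pivot on row 1; the z-row RHS becomes 0 − (-9)·(16/3) = 48.

48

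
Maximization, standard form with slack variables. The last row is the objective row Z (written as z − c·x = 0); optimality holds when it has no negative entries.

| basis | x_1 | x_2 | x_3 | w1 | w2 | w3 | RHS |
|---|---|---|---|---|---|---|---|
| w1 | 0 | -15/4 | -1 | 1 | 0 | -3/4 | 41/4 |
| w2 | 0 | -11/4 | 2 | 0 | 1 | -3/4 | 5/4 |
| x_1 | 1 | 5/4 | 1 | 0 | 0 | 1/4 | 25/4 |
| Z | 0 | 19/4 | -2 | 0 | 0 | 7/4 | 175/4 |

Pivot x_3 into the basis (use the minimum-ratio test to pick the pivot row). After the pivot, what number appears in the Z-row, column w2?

Ratio test on column x_3 — row 1: entry -1 ≤ 0; row 2: (5/4)/2 = 5/8; row 3: (25/4)/1 = 25/4. Minimum is 5/8 at row 2 (w2 leaves); pivot element 2.
Divide row 2 by 2; eliminate column x_3 from the other rows.
Z-row update in column w2: 0 − (-2)·(1/2) = 1.

1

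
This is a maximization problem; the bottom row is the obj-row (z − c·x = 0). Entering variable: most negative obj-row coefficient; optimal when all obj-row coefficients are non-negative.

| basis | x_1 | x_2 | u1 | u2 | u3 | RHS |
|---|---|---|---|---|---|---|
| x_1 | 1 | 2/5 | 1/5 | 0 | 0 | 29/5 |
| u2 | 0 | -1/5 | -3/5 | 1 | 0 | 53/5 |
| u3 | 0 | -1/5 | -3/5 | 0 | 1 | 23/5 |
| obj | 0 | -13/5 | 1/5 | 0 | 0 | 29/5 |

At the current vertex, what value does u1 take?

u1 is not in the basis, so in the current basic feasible solution u1 = 0.

0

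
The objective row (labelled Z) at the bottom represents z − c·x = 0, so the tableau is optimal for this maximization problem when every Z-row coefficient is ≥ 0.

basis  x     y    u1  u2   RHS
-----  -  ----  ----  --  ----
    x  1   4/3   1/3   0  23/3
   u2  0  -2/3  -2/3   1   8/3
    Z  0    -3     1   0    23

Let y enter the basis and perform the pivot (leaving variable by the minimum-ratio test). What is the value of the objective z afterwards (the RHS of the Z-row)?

161/4

Ratio test on column y — row 1: (23/3)/(4/3) = 23/4; row 2: entry -2/3 ≤ 0. Minimum is 23/4 at row 1 (x leaves); pivot element 4/3.
Pivot on row 1; the Z-row RHS becomes 23 − (-3)·(23/4) = 161/4.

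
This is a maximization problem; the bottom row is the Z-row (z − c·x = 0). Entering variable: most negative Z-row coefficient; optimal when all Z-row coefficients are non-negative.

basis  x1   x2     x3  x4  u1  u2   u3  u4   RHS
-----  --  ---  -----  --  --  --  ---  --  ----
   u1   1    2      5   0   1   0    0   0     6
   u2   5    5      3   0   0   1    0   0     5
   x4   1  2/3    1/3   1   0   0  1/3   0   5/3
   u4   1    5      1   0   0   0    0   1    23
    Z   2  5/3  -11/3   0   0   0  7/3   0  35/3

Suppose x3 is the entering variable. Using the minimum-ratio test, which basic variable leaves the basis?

Column x3 entries and ratios — u1: 6/5 = 6/5; u2: 5/3 = 5/3; x4: (5/3)/(1/3) = 5; u4: 23/1 = 23.
Smallest ratio is 6/5 in the row of u1, so u1 leaves.

u1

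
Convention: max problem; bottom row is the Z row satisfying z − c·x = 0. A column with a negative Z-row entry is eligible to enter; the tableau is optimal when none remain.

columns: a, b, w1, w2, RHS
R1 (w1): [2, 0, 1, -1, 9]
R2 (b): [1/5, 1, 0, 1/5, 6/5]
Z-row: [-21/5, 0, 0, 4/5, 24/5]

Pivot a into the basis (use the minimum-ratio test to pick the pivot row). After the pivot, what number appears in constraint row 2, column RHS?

Ratio test on column a — row 1: 9/2 = 9/2; row 2: (6/5)/(1/5) = 6. Minimum is 9/2 at row 1 (w1 leaves); pivot element 2.
Divide row 1 by 2; eliminate column a from the other rows.
Row 2 update in column RHS: 6/5 − (1/5)·(9/2) = 3/10.

3/10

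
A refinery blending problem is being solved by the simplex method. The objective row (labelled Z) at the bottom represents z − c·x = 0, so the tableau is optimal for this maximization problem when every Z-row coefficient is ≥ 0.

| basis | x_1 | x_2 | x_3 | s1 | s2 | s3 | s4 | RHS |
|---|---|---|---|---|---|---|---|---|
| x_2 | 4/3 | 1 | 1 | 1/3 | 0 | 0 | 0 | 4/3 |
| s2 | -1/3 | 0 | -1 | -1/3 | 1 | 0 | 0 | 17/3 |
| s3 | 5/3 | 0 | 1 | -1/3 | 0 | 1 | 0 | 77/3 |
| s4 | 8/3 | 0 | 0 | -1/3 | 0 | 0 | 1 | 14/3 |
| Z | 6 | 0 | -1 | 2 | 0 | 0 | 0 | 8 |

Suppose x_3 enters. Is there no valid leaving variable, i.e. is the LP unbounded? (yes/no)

Column x_3 has positive entries in row(s) 1, 3, so the ratio test bounds it — not unbounded.

no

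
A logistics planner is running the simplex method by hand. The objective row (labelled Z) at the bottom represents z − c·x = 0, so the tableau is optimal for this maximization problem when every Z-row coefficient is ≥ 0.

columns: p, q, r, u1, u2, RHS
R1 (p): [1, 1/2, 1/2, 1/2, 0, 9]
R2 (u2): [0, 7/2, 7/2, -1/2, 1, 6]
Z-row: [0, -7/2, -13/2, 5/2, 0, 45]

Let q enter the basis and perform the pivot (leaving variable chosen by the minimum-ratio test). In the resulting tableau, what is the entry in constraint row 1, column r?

Ratio test on column q — row 1: 9/(1/2) = 18; row 2: 6/(7/2) = 12/7. Minimum is 12/7 at row 2 (u2 leaves); pivot element 7/2.
Divide row 2 by 7/2; eliminate column q from the other rows.
Row 1 update in column r: 1/2 − (1/2)·1 = 0.

0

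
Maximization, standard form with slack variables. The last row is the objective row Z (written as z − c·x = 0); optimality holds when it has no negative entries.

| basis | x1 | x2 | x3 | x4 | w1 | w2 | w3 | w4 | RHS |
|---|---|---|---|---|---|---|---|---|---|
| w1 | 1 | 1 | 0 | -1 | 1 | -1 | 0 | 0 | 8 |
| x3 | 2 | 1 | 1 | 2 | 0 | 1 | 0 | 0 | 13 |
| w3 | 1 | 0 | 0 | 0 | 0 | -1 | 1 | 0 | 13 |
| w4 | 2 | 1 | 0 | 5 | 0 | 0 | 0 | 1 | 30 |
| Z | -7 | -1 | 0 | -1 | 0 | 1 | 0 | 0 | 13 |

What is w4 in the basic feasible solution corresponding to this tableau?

w4 is basic (row 4); its value is the RHS of that row, 30.

30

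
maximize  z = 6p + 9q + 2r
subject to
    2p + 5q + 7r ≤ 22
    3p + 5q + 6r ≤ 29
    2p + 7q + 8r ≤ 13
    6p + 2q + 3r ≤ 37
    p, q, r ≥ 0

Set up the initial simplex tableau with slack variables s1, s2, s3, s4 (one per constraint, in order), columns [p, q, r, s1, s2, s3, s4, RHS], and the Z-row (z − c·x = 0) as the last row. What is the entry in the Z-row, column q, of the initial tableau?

-9

The Z-row carries the negated objective coefficients: the q entry is -9.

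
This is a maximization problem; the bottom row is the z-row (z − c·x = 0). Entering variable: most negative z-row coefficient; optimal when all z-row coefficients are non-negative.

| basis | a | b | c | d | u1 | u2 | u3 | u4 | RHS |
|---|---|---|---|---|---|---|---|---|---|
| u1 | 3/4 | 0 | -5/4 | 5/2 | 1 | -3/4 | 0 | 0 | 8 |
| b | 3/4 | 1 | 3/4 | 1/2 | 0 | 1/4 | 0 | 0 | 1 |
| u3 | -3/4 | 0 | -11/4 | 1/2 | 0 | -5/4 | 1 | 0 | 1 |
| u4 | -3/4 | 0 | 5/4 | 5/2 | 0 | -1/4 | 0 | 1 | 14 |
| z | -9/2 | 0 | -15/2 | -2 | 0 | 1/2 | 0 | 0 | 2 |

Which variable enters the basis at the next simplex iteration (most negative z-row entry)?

c

Negative z-row entries: a: -9/2, c: -15/2, d: -2.
The most negative is -15/2 in column c, so c enters.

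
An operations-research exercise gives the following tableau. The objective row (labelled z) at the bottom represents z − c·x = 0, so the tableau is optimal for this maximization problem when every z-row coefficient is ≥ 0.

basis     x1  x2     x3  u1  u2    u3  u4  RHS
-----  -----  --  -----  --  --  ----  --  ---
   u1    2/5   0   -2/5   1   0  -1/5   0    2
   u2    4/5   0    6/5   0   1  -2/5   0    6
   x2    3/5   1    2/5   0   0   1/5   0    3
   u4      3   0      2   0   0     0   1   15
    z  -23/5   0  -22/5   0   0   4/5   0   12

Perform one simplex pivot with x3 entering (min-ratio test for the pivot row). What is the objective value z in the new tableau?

34

Ratio test on column x3 — row 1: entry -2/5 ≤ 0; row 2: 6/(6/5) = 5; row 3: 3/(2/5) = 15/2; row 4: 15/2 = 15/2. Minimum is 5 at row 2 (u2 leaves); pivot element 6/5.
Pivot on row 2; the z-row RHS becomes 12 − (-22/5)·5 = 34.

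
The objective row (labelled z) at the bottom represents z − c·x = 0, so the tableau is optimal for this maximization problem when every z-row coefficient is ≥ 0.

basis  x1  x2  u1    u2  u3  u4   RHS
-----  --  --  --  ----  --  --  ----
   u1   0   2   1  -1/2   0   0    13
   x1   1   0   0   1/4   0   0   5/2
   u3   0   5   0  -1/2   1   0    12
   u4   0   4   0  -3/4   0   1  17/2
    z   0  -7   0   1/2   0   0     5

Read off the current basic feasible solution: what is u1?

u1 is basic (row 1); its value is the RHS of that row, 13.

13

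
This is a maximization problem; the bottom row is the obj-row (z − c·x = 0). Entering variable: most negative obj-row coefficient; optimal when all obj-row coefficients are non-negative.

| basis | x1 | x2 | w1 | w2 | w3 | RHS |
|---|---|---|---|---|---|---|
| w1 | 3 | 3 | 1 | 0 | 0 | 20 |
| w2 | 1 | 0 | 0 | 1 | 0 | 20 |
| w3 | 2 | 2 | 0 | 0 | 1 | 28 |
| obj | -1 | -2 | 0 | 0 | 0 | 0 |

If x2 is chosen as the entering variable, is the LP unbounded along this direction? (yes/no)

Column x2 has positive entries in row(s) 1, 3, so the ratio test bounds it — not unbounded.

no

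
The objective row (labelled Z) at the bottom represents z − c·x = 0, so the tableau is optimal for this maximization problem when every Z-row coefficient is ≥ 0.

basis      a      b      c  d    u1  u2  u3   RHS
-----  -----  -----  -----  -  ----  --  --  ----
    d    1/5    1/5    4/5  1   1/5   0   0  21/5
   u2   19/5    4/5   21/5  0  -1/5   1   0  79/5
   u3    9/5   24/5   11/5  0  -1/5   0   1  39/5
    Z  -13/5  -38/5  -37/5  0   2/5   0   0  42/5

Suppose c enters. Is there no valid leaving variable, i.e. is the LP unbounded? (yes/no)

Column c has positive entries in row(s) 1, 2, 3, so the ratio test bounds it — not unbounded.

no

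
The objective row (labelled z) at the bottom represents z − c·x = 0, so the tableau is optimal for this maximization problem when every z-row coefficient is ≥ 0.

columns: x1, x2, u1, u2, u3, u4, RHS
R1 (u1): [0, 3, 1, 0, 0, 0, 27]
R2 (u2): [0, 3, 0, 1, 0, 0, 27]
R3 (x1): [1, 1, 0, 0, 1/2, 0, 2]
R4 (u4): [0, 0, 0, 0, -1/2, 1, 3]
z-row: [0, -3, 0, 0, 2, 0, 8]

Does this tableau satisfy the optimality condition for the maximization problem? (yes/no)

no

The z-row has a negative entry -3 in column x2, so it is not optimal.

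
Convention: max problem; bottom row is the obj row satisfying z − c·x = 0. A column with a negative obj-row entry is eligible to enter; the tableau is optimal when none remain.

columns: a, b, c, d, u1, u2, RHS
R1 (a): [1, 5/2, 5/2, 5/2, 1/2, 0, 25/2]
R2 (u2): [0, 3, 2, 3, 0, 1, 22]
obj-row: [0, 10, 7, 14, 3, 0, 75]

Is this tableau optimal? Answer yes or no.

Every obj-row coefficient is ≥ 0, so the tableau is optimal.

yes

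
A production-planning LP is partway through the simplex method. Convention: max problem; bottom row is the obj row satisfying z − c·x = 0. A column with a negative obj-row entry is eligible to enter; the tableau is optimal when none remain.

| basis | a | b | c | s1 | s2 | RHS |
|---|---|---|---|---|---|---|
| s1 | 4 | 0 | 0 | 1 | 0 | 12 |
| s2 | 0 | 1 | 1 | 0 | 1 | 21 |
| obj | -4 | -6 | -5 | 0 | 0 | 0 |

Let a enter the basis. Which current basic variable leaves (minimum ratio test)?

s1

Column a entries and ratios — s1: 12/4 = 3; s2: 0 ≤ 0, skip.
Smallest ratio is 3 in the row of s1, so s1 leaves.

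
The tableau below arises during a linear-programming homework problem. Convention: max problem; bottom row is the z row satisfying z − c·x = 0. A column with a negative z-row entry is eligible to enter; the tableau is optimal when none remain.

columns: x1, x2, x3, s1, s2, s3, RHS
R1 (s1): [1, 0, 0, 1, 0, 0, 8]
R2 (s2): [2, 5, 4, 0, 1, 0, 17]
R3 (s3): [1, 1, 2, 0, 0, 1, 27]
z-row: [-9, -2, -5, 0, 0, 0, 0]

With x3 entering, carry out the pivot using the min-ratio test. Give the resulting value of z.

85/4

Ratio test on column x3 — row 1: entry 0 ≤ 0; row 2: 17/4 = 17/4; row 3: 27/2 = 27/2. Minimum is 17/4 at row 2 (s2 leaves); pivot element 4.
Pivot on row 2; the z-row RHS becomes 0 − (-5)·(17/4) = 85/4.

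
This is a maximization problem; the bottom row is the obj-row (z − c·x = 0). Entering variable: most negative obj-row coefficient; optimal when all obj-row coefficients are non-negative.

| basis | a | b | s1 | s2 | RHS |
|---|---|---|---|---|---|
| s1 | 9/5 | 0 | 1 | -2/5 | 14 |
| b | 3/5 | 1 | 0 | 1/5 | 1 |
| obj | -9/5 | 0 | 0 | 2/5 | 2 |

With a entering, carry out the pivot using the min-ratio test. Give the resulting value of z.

5

Ratio test on column a — row 1: 14/(9/5) = 70/9; row 2: 1/(3/5) = 5/3. Minimum is 5/3 at row 2 (b leaves); pivot element 3/5.
Pivot on row 2; the obj-row RHS becomes 2 − (-9/5)·(5/3) = 5.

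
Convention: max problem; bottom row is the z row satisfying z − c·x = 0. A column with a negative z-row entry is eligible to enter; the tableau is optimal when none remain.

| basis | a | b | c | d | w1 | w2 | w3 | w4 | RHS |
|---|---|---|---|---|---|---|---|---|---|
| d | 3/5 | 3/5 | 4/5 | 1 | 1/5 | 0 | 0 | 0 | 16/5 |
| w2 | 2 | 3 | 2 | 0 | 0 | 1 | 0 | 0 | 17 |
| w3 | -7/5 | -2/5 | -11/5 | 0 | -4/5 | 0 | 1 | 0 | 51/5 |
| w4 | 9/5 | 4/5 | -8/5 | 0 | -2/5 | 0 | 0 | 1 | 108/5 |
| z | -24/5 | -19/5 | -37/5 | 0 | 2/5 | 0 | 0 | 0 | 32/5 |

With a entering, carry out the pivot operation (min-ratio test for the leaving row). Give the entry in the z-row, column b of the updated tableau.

1

Ratio test on column a — row 1: (16/5)/(3/5) = 16/3; row 2: 17/2 = 17/2; row 3: entry -7/5 ≤ 0; row 4: (108/5)/(9/5) = 12. Minimum is 16/3 at row 1 (d leaves); pivot element 3/5.
Divide row 1 by 3/5; eliminate column a from the other rows.
z-row update in column b: -19/5 − (-24/5)·1 = 1.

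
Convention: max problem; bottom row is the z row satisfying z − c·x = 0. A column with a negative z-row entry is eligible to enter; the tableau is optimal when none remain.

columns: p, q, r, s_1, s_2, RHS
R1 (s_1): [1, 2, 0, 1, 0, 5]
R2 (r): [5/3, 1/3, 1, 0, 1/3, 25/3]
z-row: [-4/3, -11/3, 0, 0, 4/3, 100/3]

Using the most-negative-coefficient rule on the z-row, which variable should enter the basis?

q

Negative z-row entries: p: -4/3, q: -11/3.
The most negative is -11/3 in column q, so q enters.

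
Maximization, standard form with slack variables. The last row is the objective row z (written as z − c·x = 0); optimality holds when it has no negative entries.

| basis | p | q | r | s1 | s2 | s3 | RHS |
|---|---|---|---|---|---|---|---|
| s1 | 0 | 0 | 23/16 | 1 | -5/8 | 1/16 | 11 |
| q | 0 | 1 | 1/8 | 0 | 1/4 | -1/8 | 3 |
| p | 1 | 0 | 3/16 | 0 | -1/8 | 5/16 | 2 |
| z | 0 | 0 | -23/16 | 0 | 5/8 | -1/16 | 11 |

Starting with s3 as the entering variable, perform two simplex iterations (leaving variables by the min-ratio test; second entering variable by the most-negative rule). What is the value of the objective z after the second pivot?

Ratio test on column s3 — row 1: 11/(1/16) = 176; row 2: entry -1/8 ≤ 0; row 3: 2/(5/16) = 32/5. Minimum is 32/5 at row 3 (p leaves); pivot element 5/16.
Pivot on row 3; the z-row RHS becomes 11 − (-1/16)·(32/5) = 57/5.
Next entering variable (most negative z-row entry -7/5): r.
Ratio test on column r — row 1: (53/5)/(7/5) = 53/7; row 2: (19/5)/(1/5) = 19; row 3: (32/5)/(3/5) = 32/3. Minimum is 53/7 at row 1 (s1 leaves); pivot element 7/5.
After the second pivot the z-row RHS is 57/5 − (-7/5)·(53/7) = 22.

22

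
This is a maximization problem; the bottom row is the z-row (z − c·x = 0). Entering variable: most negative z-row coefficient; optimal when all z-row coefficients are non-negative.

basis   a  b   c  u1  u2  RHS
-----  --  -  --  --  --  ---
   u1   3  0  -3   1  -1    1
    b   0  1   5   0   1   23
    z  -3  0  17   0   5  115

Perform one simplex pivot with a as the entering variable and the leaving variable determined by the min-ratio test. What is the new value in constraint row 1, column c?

-1

Ratio test on column a — row 1: 1/3 = 1/3; row 2: entry 0 ≤ 0. Minimum is 1/3 at row 1 (u1 leaves); pivot element 3.
Divide row 1 by 3; eliminate column a from the other rows.
In the new row 1, the c entry is the old entry divided by the pivot: (-3)/3 = -1.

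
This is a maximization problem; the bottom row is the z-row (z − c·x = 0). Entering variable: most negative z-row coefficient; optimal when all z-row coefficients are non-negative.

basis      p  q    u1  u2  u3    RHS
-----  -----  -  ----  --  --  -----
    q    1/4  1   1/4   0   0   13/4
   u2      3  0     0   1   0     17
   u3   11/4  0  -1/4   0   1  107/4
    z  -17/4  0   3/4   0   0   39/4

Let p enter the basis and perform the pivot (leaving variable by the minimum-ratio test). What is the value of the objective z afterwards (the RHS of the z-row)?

Ratio test on column p — row 1: (13/4)/(1/4) = 13; row 2: 17/3 = 17/3; row 3: (107/4)/(11/4) = 107/11. Minimum is 17/3 at row 2 (u2 leaves); pivot element 3.
Pivot on row 2; the z-row RHS becomes 39/4 − (-17/4)·(17/3) = 203/6.

203/6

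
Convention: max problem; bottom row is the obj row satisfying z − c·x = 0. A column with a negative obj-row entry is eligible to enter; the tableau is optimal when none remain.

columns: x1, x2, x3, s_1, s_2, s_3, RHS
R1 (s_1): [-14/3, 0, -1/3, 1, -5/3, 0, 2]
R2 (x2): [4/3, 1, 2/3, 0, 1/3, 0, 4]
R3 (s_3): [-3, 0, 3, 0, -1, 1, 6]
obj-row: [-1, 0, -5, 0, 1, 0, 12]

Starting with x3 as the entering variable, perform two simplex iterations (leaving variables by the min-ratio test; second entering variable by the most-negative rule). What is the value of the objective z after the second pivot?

Ratio test on column x3 — row 1: entry -1/3 ≤ 0; row 2: 4/(2/3) = 6; row 3: 6/3 = 2. Minimum is 2 at row 3 (s_3 leaves); pivot element 3.
Pivot on row 3; the obj-row RHS becomes 12 − (-5)·2 = 22.
Next entering variable (most negative obj-row entry -6): x1.
Ratio test on column x1 — row 1: entry -5 ≤ 0; row 2: (8/3)/2 = 4/3; row 3: entry -1 ≤ 0. Minimum is 4/3 at row 2 (x2 leaves); pivot element 2.
After the second pivot the obj-row RHS is 22 − (-6)·(4/3) = 30.

30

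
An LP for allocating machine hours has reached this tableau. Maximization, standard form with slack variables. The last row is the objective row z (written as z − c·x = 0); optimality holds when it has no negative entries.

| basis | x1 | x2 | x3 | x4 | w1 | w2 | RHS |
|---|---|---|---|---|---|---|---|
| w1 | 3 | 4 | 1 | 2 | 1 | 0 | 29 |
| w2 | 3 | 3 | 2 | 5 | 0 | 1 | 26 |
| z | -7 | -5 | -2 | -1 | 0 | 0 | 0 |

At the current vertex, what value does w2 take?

26

w2 is basic (row 2); its value is the RHS of that row, 26.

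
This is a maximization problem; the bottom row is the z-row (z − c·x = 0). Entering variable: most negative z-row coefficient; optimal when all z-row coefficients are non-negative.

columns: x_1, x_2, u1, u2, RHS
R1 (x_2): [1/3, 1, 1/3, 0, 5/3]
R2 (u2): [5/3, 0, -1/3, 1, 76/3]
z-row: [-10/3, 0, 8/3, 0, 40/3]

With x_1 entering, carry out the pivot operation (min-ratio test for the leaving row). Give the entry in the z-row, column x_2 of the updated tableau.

10

Ratio test on column x_1 — row 1: (5/3)/(1/3) = 5; row 2: (76/3)/(5/3) = 76/5. Minimum is 5 at row 1 (x_2 leaves); pivot element 1/3.
Divide row 1 by 1/3; eliminate column x_1 from the other rows.
z-row update in column x_2: 0 − (-10/3)·3 = 10.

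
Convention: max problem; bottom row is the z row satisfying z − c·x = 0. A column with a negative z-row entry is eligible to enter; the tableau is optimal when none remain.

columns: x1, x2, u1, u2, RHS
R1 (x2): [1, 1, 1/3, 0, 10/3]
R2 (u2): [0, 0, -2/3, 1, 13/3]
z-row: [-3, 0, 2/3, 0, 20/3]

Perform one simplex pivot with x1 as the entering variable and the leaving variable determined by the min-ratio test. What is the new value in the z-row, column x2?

3

Ratio test on column x1 — row 1: (10/3)/1 = 10/3; row 2: entry 0 ≤ 0. Minimum is 10/3 at row 1 (x2 leaves); pivot element 1.
Divide row 1 by 1; eliminate column x1 from the other rows.
z-row update in column x2: 0 − (-3)·1 = 3.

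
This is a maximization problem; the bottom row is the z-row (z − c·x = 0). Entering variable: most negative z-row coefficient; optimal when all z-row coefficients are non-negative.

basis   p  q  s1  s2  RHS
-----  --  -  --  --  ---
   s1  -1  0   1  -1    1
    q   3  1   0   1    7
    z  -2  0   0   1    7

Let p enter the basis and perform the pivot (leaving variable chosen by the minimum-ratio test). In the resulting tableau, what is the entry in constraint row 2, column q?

Ratio test on column p — row 1: entry -1 ≤ 0; row 2: 7/3 = 7/3. Minimum is 7/3 at row 2 (q leaves); pivot element 3.
Divide row 2 by 3; eliminate column p from the other rows.
In the new row 2, the q entry is the old entry divided by the pivot: 1/3 = 1/3.

1/3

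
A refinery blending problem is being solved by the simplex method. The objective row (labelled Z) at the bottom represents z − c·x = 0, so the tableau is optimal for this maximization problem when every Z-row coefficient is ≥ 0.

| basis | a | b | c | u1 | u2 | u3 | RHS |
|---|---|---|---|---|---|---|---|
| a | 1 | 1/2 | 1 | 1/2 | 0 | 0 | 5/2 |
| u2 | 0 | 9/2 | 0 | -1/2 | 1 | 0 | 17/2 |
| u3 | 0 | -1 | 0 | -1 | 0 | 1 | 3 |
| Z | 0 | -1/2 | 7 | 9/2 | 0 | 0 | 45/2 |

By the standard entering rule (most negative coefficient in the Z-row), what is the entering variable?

Negative Z-row entries: b: -1/2.
The most negative is -1/2 in column b, so b enters.

b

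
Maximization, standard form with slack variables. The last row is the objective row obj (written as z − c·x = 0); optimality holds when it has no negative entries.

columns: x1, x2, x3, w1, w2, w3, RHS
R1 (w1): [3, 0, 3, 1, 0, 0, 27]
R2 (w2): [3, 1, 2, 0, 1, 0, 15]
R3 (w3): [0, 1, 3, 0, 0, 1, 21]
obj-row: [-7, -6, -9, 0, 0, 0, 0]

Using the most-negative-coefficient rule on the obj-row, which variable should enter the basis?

x3

Negative obj-row entries: x1: -7, x2: -6, x3: -9.
The most negative is -9 in column x3, so x3 enters.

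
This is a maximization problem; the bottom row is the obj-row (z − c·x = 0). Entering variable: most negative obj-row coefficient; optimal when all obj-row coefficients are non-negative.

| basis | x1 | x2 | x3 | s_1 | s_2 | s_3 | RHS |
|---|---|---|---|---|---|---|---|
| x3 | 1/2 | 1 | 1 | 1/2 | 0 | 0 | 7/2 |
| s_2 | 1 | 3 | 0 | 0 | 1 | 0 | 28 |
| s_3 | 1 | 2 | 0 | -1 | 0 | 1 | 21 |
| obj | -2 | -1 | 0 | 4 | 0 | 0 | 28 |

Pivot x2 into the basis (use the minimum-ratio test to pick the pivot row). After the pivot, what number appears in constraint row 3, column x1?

0

Ratio test on column x2 — row 1: (7/2)/1 = 7/2; row 2: 28/3 = 28/3; row 3: 21/2 = 21/2. Minimum is 7/2 at row 1 (x3 leaves); pivot element 1.
Divide row 1 by 1; eliminate column x2 from the other rows.
Row 3 update in column x1: 1 − 2·(1/2) = 0.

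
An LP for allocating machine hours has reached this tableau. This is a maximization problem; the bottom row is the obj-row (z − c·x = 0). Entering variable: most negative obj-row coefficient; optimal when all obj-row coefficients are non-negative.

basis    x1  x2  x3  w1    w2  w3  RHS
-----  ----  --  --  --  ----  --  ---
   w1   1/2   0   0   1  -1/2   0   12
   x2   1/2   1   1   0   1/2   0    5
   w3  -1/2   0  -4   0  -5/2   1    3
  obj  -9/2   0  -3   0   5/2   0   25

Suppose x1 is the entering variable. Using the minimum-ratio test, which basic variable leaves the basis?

x2

Column x1 entries and ratios — w1: 12/(1/2) = 24; x2: 5/(1/2) = 10; w3: -1/2 ≤ 0, skip.
Smallest ratio is 10 in the row of x2, so x2 leaves.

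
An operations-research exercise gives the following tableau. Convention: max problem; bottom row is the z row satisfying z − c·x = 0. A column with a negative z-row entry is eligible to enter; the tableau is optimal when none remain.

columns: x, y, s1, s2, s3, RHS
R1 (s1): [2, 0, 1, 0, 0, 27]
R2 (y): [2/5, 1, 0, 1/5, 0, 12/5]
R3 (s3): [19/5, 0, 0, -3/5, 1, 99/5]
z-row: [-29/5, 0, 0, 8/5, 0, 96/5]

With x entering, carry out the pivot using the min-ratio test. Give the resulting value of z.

939/19

Ratio test on column x — row 1: 27/2 = 27/2; row 2: (12/5)/(2/5) = 6; row 3: (99/5)/(19/5) = 99/19. Minimum is 99/19 at row 3 (s3 leaves); pivot element 19/5.
Pivot on row 3; the z-row RHS becomes 96/5 − (-29/5)·(99/19) = 939/19.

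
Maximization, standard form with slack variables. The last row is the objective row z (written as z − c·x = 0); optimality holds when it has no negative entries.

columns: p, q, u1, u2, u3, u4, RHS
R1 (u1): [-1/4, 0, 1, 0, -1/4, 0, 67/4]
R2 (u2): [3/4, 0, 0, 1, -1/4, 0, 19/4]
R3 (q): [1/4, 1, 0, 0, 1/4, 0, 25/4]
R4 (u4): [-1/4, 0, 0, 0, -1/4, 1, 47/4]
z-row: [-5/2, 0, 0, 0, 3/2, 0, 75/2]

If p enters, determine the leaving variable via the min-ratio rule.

u2

Column p entries and ratios — u1: -1/4 ≤ 0, skip; u2: (19/4)/(3/4) = 19/3; q: (25/4)/(1/4) = 25; u4: -1/4 ≤ 0, skip.
Smallest ratio is 19/3 in the row of u2, so u2 leaves.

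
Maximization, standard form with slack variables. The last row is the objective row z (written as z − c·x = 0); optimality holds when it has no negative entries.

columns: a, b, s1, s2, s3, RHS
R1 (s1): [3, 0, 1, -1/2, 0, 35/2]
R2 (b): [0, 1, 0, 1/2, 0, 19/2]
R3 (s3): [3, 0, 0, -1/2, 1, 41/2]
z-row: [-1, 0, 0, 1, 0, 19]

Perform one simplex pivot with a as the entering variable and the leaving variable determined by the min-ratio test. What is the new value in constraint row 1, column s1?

Ratio test on column a — row 1: (35/2)/3 = 35/6; row 2: entry 0 ≤ 0; row 3: (41/2)/3 = 41/6. Minimum is 35/6 at row 1 (s1 leaves); pivot element 3.
Divide row 1 by 3; eliminate column a from the other rows.
In the new row 1, the s1 entry is the old entry divided by the pivot: 1/3 = 1/3.

1/3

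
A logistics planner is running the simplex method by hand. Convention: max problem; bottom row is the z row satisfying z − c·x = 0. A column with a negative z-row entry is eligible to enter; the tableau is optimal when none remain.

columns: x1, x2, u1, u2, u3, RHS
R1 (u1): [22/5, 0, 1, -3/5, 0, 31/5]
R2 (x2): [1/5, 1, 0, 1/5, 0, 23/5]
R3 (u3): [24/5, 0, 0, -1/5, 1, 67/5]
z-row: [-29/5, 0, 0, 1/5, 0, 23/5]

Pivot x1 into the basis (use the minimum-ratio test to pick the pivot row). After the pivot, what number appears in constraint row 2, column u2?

Ratio test on column x1 — row 1: (31/5)/(22/5) = 31/22; row 2: (23/5)/(1/5) = 23; row 3: (67/5)/(24/5) = 67/24. Minimum is 31/22 at row 1 (u1 leaves); pivot element 22/5.
Divide row 1 by 22/5; eliminate column x1 from the other rows.
Row 2 update in column u2: 1/5 − (1/5)·(-3/22) = 5/22.

5/22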